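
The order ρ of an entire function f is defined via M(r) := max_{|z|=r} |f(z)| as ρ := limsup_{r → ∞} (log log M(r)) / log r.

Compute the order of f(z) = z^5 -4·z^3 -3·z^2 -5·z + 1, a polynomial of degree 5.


|f(z)| ≤ Σ|c_k|·r^k = O(r^5) as r → ∞. Polynomial growth is O(e^{r^ε}) for every ε > 0 (since r^5/e^{r^ε} → 0), so ρ ≤ ε for all ε > 0, i.e. ρ = 0. Every nonconstant polynomial has order 0.
Therefore ρ = 0.

Order ρ = 0.


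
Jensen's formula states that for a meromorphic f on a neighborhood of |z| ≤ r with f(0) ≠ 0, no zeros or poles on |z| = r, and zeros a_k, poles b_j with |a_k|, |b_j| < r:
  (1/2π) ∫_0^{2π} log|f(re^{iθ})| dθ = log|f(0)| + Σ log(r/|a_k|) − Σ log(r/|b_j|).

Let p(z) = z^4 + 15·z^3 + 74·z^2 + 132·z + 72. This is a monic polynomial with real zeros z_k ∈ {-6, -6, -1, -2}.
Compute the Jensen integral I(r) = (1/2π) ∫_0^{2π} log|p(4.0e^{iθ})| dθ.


Zeros: -6, -6, -2, -1; r = 4.0.
Inside |z| < r: -2, -1. Outside (|z| ≥ r): -6, -6.
p(0) = 72, so log|p(0)| = log(72) = 4.2767.
Apply Jensen: I(r) = log|p(0)| + Σ_k log(r/|z_k|), summed over zeros inside |z| < r.
  log(r/|z_k|) for z_k = -1: log(4.0/1) = 1.3863
  log(r/|z_k|) for z_k = -2: log(4.0/2) = 0.6931
  Outside zeros (-6, -6) contribute nothing to the Jensen sum.
Sum over inside zeros: 2.0794.
I(r) = log|p(0)| + (inside sum) = 4.2767 + 2.0794 = 6.3561.
Note: since some zeros are outside |z| ≤ r, the simplified n·log(r) form does NOT apply — only the inside zeros contribute.

I(r) ≈ 6.3561.


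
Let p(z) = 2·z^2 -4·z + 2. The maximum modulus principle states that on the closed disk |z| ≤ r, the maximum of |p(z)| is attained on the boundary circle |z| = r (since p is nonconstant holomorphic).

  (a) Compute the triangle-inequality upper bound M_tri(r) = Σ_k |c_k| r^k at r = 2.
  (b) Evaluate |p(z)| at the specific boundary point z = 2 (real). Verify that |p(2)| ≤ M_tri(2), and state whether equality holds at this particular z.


Coefficients: c_0 = 2, c_1 = -4, c_2 = 2. Radius r = 2.
Part (a). Triangle bound: M_tri(r) = Σ_k |c_k| r^k
  = |2|·2^0 + |-4|·2^1 + |2|·2^2
  = 2 + 8 + 8 = 18.
This bounds M(r) := max_{|z|=r} |p(z)| from above; equality holds iff all terms c_k z^k can be made to align in phase at a single z on |z|=r.
Part (b). At z = 2 (real, on the circle |z| = r):
  p(2) = (2)·2^0 + (-4)·2^1 + (2)·2^2 = 2.
  |p(2)| = 2.
Check: |p(2)| = 2 ≤ 18 = M_tri(2). ✓ Equality does not hold at z = 2 (the coefficients have mixed signs, so the terms do not all align in phase there).

M_tri(2) = 18; |p(2)| = 2; equality at z=2: no.


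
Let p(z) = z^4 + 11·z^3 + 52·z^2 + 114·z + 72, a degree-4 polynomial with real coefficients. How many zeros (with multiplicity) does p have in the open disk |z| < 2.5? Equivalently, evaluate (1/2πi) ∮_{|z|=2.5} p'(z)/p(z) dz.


The zeros of p are: (-3 + 3i), (-3 - 3i), -4, -1.
Their magnitudes are: 4.243, 4.243, 4, 1.
Zeros with |z| < R = 2.5: -1.
Count = 1.
By the argument principle, (1/2πi) ∮_{|z|=R} p'(z)/p(z) dz equals exactly this count.

Number of zeros inside |z| < 2.5: 1.


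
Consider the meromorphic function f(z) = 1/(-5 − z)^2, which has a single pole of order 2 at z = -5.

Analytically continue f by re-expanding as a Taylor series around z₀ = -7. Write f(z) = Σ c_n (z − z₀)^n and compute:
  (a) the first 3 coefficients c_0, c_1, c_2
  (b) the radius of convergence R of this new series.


Let w = z − z₀, so z = z₀ + w.
Then -5 − z = -5 − (z₀ + w) = (-5 − z₀) − w = 2 − w.
f(z) = 1/(2 − w)^2 = (1/(2)^2) · (1 − w/(2))^{−2}.
By the binomial series (1−u)^{−2} = Σ_{n≥0} C(n+1, 1) u^n for |u|<1, with u = w/(2):
  c_n = C(n+1, 1) / (2)^(n+2).
  c_0 = 1/(2)^2 = 1/4.
  c_1 = 2/(2)^3 = 1/4.
  c_2 = 3/(2)^4 = 3/16.
The series is valid for |w/d| < 1, i.e. |z − z₀| < |d|.
Radius of convergence: R = |-5 − z₀| = |2| = 2 (distance from z₀ to the singularity z = -5).

c_0 = 1/4, c_1 = 1/4, c_2 = 3/16; R = 2.


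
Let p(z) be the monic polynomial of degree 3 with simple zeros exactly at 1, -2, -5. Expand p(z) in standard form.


The polynomial is p(z) = ∏_{α ∈ S} (z − α), where S = {1, -2, -5}.
Expanding the product yields: p(z) = z^3 + 6·z^2 + 3·z -10.
The resulting polynomial has degree 3 and real coefficients as required.

p(z) = z^3 + 6·z^2 + 3·z -10.


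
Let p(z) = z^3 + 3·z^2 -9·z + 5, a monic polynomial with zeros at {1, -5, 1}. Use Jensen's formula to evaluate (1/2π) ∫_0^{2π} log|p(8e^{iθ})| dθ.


Zeros: -5, 1, 1; r = 8.
Inside |z| < r: -5, 1, 1. Outside (|z| ≥ r): ∅.
p(0) = 5, so log|p(0)| = log(5) = 1.6094.
Apply Jensen: I(r) = log|p(0)| + Σ_k log(r/|z_k|), summed over zeros inside |z| < r.
  log(r/|z_k|) for z_k = 1: log(8/1) = 2.0794
  log(r/|z_k|) for z_k = -5: log(8/5) = 0.4700
  log(r/|z_k|) for z_k = 1: log(8/1) = 2.0794
Sum over inside zeros: 4.6289.
I(r) = log|p(0)| + (inside sum) = 1.6094 + 4.6289 = 6.2383.
Closed form (all zeros inside, monic): I(r) = n·log(r) = 3·log(8) = 6.2383. ✓

I(r) ≈ 6.2383.


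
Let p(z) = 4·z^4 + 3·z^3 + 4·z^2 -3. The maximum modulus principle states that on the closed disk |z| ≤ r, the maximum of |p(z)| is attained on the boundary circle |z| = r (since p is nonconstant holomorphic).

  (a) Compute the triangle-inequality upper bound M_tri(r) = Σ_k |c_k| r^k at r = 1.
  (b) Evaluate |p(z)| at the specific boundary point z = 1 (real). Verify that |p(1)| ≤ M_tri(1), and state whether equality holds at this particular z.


Coefficients: c_0 = -3, c_1 = 0, c_2 = 4, c_3 = 3, c_4 = 4. Radius r = 1.
Part (a). Triangle bound: M_tri(r) = Σ_k |c_k| r^k
  = |-3|·1^0 + |0|·1^1 + |4|·1^2 + |3|·1^3 + |4|·1^4
  = 3 + 0 + 4 + 3 + 4 = 14.
This bounds M(r) := max_{|z|=r} |p(z)| from above; equality holds iff all terms c_k z^k can be made to align in phase at a single z on |z|=r.
Part (b). At z = 1 (real, on the circle |z| = r):
  p(1) = (-3)·1^0 + (0)·1^1 + (4)·1^2 + (3)·1^3 + (4)·1^4 = 8.
  |p(1)| = 8.
Check: |p(1)| = 8 ≤ 14 = M_tri(1). ✓ Equality does not hold at z = 1 (the coefficients have mixed signs, so the terms do not all align in phase there).

M_tri(1) = 14; |p(1)| = 8; equality at z=1: no.


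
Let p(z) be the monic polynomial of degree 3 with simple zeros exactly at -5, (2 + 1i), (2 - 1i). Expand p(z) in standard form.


The polynomial is p(z) = ∏_{α ∈ S} (z − α), where S = {-5, (2 + 1i), (2 - 1i)}.
Expanding the product yields: p(z) = z^3 + z^2 -15·z + 25.
Note conjugate pairs combine to real quadratics: (z − (2+1i))(z − (2−1i)) = z² − 4z + 5.
The resulting polynomial has degree 3 and real coefficients as required.

p(z) = z^3 + z^2 -15·z + 25.


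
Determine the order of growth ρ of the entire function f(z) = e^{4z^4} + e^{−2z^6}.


Each summand is entire of order 4 and 6 respectively (as in the single-exponential case). The order of a sum is at most the max of the orders, so ρ ≤ 6. For the lower bound: on |z|=r choose arg z so that -2z^6 is real positive; then |e^{-2z^6}| = e^{2r^6} while |e^{4z^4}| ≤ e^{4r^4} = o(e^{2r^6}). So |f| ≥ e^{2r^6}(1 − o(1)) and ρ ≥ 6. Hence ρ = max(4, 6) = 6.
Therefore ρ = 6.

Order ρ = 6.


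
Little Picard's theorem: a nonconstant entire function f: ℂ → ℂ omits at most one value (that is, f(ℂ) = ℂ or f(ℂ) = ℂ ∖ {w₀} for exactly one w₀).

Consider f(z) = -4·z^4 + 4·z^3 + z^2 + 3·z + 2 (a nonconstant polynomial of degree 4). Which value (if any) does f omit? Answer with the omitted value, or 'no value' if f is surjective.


Little Picard bounds the complement of f(ℂ) to at most one point.
For every w ∈ ℂ, the equation p(z) − w = 0 is a nonconstant polynomial in z and hence has at least one root by the fundamental theorem of algebra. So p is surjective onto ℂ, omitting no value.

Omitted value: no value.


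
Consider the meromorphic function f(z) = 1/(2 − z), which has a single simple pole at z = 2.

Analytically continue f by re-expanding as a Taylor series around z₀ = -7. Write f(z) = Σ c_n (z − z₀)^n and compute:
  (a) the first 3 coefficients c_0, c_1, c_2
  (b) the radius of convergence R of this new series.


Let w = z − z₀, so z = z₀ + w.
Then 2 − z = 2 − (z₀ + w) = (2 − z₀) − w = 9 − w.
f(z) = 1/(9 − w) = (1/(9)) · 1/(1 − w/(9)) = Σ_{n≥0} w^n / (9)^(n+1).
So c_n = 1/(9)^(n+1):
  c_0 = 1/(9)^1 = 1/9.
  c_1 = 1/(9)^2 = 1/81.
  c_2 = 1/(9)^3 = 1/729.
The series is valid for |w/d| < 1, i.e. |z − z₀| < |d|.
Radius of convergence: R = |2 − z₀| = |9| = 9 (distance from z₀ to the singularity z = 2).

c_0 = 1/9, c_1 = 1/81, c_2 = 1/729; R = 9.


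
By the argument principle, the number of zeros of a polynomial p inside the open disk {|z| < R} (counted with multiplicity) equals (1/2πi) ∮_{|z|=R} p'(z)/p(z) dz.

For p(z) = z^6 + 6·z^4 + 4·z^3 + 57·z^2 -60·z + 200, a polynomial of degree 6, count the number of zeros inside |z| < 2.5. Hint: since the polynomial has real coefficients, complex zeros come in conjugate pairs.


The zeros of p are: (1 + 2i), (1 - 2i), (1 + 2i), (1 - 2i), (-2 + 2i), (-2 - 2i).
Their magnitudes are: 2.236, 2.236, 2.236, 2.236, 2.828, 2.828.
Zeros with |z| < R = 2.5: (1 + 2i), (1 - 2i), (1 + 2i), (1 - 2i).
Count = 4.
By the argument principle, (1/2πi) ∮_{|z|=R} p'(z)/p(z) dz equals exactly this count.

Number of zeros inside |z| < 2.5: 4.


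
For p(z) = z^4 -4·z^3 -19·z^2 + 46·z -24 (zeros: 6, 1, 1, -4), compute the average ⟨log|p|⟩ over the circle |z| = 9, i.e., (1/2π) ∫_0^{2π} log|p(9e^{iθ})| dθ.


Zeros: -4, 1, 1, 6; r = 9.
Inside |z| < r: -4, 1, 1, 6. Outside (|z| ≥ r): ∅.
p(0) = -24, so log|p(0)| = log(24) = 3.1781.
Apply Jensen: I(r) = log|p(0)| + Σ_k log(r/|z_k|), summed over zeros inside |z| < r.
  log(r/|z_k|) for z_k = 6: log(9/6) = 0.4055
  log(r/|z_k|) for z_k = 1: log(9/1) = 2.1972
  log(r/|z_k|) for z_k = 1: log(9/1) = 2.1972
  log(r/|z_k|) for z_k = -4: log(9/4) = 0.8109
Sum over inside zeros: 5.6108.
I(r) = log|p(0)| + (inside sum) = 3.1781 + 5.6108 = 8.7889.
Closed form (all zeros inside, monic): I(r) = n·log(r) = 4·log(9) = 8.7889. ✓

I(r) ≈ 8.7889.


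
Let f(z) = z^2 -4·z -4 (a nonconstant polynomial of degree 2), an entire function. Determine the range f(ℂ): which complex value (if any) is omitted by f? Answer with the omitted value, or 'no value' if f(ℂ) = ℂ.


Little Picard bounds the complement of f(ℂ) to at most one point.
For every w ∈ ℂ, the equation p(z) − w = 0 is a nonconstant polynomial in z and hence has at least one root by the fundamental theorem of algebra. So p is surjective onto ℂ, omitting no value.

Omitted value: no value.


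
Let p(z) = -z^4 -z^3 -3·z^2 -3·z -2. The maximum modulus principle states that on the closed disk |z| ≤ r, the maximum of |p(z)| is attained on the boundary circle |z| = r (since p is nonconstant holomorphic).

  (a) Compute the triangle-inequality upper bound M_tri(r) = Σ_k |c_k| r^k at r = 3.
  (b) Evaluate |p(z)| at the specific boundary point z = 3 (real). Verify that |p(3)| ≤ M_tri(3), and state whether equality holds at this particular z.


Coefficients: c_0 = -2, c_1 = -3, c_2 = -3, c_3 = -1, c_4 = -1. Radius r = 3.
Part (a). Triangle bound: M_tri(r) = Σ_k |c_k| r^k
  = |-2|·3^0 + |-3|·3^1 + |-3|·3^2 + |-1|·3^3 + |-1|·3^4
  = 2 + 9 + 27 + 27 + 81 = 146.
This bounds M(r) := max_{|z|=r} |p(z)| from above; equality holds iff all terms c_k z^k can be made to align in phase at a single z on |z|=r.
Part (b). At z = 3 (real, on the circle |z| = r):
  p(3) = (-2)·3^0 + (-3)·3^1 + (-3)·3^2 + (-1)·3^3 + (-1)·3^4 = -146.
  |p(3)| = 146.
Since all nonzero coefficients share the same sign, |p(3)| = 146 = M_tri(3); the triangle bound is attained at z = 3, so in fact M(r) = 146.

M_tri(3) = 146; |p(3)| = 146; equality at z=3: yes.


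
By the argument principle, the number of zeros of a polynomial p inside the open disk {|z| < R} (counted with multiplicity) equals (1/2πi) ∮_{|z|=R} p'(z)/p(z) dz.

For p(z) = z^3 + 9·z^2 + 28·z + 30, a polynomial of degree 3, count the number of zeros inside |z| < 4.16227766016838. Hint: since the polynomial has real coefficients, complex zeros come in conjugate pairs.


The zeros of p are: (-3 + 1i), (-3 - 1i), -3.
Their magnitudes are: 3.162, 3.162, 3.
Zeros with |z| < R = 4.16227766016838: (-3 + 1i), (-3 - 1i), -3.
Count = 3.
By the argument principle, (1/2πi) ∮_{|z|=R} p'(z)/p(z) dz equals exactly this count.

Number of zeros inside |z| < 4.16227766016838: 3.


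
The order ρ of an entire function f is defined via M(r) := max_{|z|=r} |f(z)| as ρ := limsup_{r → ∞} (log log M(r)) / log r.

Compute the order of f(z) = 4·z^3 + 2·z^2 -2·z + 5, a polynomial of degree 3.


|f(z)| ≤ Σ|c_k|·r^k = O(r^3) as r → ∞. Polynomial growth is O(e^{r^ε}) for every ε > 0 (since r^3/e^{r^ε} → 0), so ρ ≤ ε for all ε > 0, i.e. ρ = 0. Every nonconstant polynomial has order 0.
Therefore ρ = 0.

Order ρ = 0.


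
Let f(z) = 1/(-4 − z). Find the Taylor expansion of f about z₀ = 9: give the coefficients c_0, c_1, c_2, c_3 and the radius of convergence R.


Let w = z − z₀, so z = z₀ + w.
Then -4 − z = -4 − (z₀ + w) = (-4 − z₀) − w = -13 − w.
f(z) = 1/(-13 − w) = (1/(-13)) · 1/(1 − w/(-13)) = Σ_{n≥0} w^n / (-13)^(n+1).
So c_n = 1/(-13)^(n+1):
  c_0 = 1/(-13)^1 = -1/13.
  c_1 = 1/(-13)^2 = 1/169.
  c_2 = 1/(-13)^3 = -1/2197.
  c_3 = 1/(-13)^4 = 1/28561.
The series is valid for |w/d| < 1, i.e. |z − z₀| < |d|.
Radius of convergence: R = |-4 − z₀| = |-13| = 13 (distance from z₀ to the singularity z = -4).

c_0 = -1/13, c_1 = 1/169, c_2 = -1/2197, c_3 = 1/28561; R = 13.


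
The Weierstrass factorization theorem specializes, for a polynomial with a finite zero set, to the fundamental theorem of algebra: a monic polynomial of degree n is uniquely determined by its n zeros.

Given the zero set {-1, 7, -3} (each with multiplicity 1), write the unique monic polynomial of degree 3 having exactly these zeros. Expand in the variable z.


The polynomial is p(z) = ∏_{α ∈ S} (z − α), where S = {-1, 7, -3}.
Expanding the product yields: p(z) = z^3 -3·z^2 -25·z -21.
The resulting polynomial has degree 3 and real coefficients as required.

p(z) = z^3 -3·z^2 -25·z -21.


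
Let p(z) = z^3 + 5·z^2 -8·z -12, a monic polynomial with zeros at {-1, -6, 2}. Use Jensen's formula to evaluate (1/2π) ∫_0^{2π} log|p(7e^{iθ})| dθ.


Zeros: -6, -1, 2; r = 7.
Inside |z| < r: -6, -1, 2. Outside (|z| ≥ r): ∅.
p(0) = -12, so log|p(0)| = log(12) = 2.4849.
Apply Jensen: I(r) = log|p(0)| + Σ_k log(r/|z_k|), summed over zeros inside |z| < r.
  log(r/|z_k|) for z_k = -1: log(7/1) = 1.9459
  log(r/|z_k|) for z_k = -6: log(7/6) = 0.1542
  log(r/|z_k|) for z_k = 2: log(7/2) = 1.2528
Sum over inside zeros: 3.3528.
I(r) = log|p(0)| + (inside sum) = 2.4849 + 3.3528 = 5.8377.
Closed form (all zeros inside, monic): I(r) = n·log(r) = 3·log(7) = 5.8377. ✓

I(r) ≈ 5.8377.


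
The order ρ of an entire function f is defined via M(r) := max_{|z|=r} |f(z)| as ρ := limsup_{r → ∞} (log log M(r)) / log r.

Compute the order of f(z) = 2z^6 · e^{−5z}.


M(r) = max_{|z|=r} |2|·|z|^6·|e^{−5z}| = 2·r^6 · e^{5r^1} (the factors attain their maxima compatibly on |z|=r). Then log M(r) = log 2 + 6·log r + 5r^1, dominated by the last term, so log log M(r) ~ 1·log r. The polynomial factor 2z^6 contributes only a log r term and does not affect the order. ρ = 1.
Therefore ρ = 1.

Order ρ = 1.


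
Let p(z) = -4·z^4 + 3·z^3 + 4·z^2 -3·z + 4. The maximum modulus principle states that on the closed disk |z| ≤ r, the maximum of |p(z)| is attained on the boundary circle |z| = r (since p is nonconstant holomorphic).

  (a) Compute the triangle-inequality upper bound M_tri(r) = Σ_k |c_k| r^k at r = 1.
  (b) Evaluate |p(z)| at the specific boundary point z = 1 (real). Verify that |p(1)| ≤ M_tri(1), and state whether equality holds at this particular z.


Coefficients: c_0 = 4, c_1 = -3, c_2 = 4, c_3 = 3, c_4 = -4. Radius r = 1.
Part (a). Triangle bound: M_tri(r) = Σ_k |c_k| r^k
  = |4|·1^0 + |-3|·1^1 + |4|·1^2 + |3|·1^3 + |-4|·1^4
  = 4 + 3 + 4 + 3 + 4 = 18.
This bounds M(r) := max_{|z|=r} |p(z)| from above; equality holds iff all terms c_k z^k can be made to align in phase at a single z on |z|=r.
Part (b). At z = 1 (real, on the circle |z| = r):
  p(1) = (4)·1^0 + (-3)·1^1 + (4)·1^2 + (3)·1^3 + (-4)·1^4 = 4.
  |p(1)| = 4.
Check: |p(1)| = 4 ≤ 18 = M_tri(1). ✓ Equality does not hold at z = 1 (the coefficients have mixed signs, so the terms do not all align in phase there).

M_tri(1) = 18; |p(1)| = 4; equality at z=1: no.


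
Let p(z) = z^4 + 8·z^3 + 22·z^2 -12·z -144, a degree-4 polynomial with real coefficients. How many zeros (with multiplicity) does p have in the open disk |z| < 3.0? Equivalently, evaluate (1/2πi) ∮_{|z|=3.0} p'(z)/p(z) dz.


The zeros of p are: 2, (-3 + 3i), (-3 - 3i), -4.
Their magnitudes are: 2, 4.243, 4.243, 4.
Zeros with |z| < R = 3.0: 2.
Count = 1.
By the argument principle, (1/2πi) ∮_{|z|=R} p'(z)/p(z) dz equals exactly this count.

Number of zeros inside |z| < 3.0: 1.


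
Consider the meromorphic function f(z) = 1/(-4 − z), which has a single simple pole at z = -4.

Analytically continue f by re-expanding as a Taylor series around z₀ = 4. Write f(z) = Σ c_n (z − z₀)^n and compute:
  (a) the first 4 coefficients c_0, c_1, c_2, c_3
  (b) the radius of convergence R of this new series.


Let w = z − z₀, so z = z₀ + w.
Then -4 − z = -4 − (z₀ + w) = (-4 − z₀) − w = -8 − w.
f(z) = 1/(-8 − w) = (1/(-8)) · 1/(1 − w/(-8)) = Σ_{n≥0} w^n / (-8)^(n+1).
So c_n = 1/(-8)^(n+1):
  c_0 = 1/(-8)^1 = -1/8.
  c_1 = 1/(-8)^2 = 1/64.
  c_2 = 1/(-8)^3 = -1/512.
  c_3 = 1/(-8)^4 = 1/4096.
The series is valid for |w/d| < 1, i.e. |z − z₀| < |d|.
Radius of convergence: R = |-4 − z₀| = |-8| = 8 (distance from z₀ to the singularity z = -4).

c_0 = -1/8, c_1 = 1/64, c_2 = -1/512, c_3 = 1/4096; R = 8.


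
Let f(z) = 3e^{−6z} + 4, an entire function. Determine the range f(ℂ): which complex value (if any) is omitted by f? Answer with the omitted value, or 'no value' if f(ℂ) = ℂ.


Little Picard bounds the complement of f(ℂ) to at most one point.
e^{−6z} is never zero on ℂ, so 3·e^{−6z} takes every value in ℂ ∖ {0}. Adding 4 shifts the range to ℂ ∖ {4}. Thus f omits exactly the value 4.

Omitted value: 4.


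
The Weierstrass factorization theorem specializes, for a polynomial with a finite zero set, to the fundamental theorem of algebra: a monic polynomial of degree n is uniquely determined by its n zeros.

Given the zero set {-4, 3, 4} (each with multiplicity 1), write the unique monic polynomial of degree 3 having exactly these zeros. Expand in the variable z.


The polynomial is p(z) = ∏_{α ∈ S} (z − α), where S = {-4, 3, 4}.
Expanding the product yields: p(z) = z^3 -3·z^2 -16·z + 48.
The resulting polynomial has degree 3 and real coefficients as required.

p(z) = z^3 -3·z^2 -16·z + 48.


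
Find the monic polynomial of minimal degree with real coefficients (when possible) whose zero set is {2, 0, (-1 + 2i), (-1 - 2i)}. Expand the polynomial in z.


The polynomial is p(z) = ∏_{α ∈ S} (z − α), where S = {2, 0, (-1 + 2i), (-1 - 2i)}.
Expanding the product yields: p(z) = z^4 + z^2 -10·z.
Note conjugate pairs combine to real quadratics: (z − (-1+2i))(z − (-1−2i)) = z² + 2z + 5.
The resulting polynomial has degree 4 and real coefficients as required.

p(z) = z^4 + z^2 -10·z.


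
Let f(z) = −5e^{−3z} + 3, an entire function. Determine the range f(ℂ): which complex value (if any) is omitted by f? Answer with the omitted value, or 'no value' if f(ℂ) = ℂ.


Little Picard bounds the complement of f(ℂ) to at most one point.
e^{−3z} is never zero on ℂ, so -5·e^{−3z} takes every value in ℂ ∖ {0}. Adding 3 shifts the range to ℂ ∖ {3}. Thus f omits exactly the value 3.

Omitted value: 3.


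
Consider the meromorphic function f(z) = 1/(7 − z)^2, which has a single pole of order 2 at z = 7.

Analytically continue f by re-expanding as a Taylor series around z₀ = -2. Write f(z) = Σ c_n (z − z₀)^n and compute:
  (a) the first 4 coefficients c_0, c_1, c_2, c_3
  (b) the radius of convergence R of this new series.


Let w = z − z₀, so z = z₀ + w.
Then 7 − z = 7 − (z₀ + w) = (7 − z₀) − w = 9 − w.
f(z) = 1/(9 − w)^2 = (1/(9)^2) · (1 − w/(9))^{−2}.
By the binomial series (1−u)^{−2} = Σ_{n≥0} C(n+1, 1) u^n for |u|<1, with u = w/(9):
  c_n = C(n+1, 1) / (9)^(n+2).
  c_0 = 1/(9)^2 = 1/81.
  c_1 = 2/(9)^3 = 2/729.
  c_2 = 3/(9)^4 = 1/2187.
  c_3 = 4/(9)^5 = 4/59049.
The series is valid for |w/d| < 1, i.e. |z − z₀| < |d|.
Radius of convergence: R = |7 − z₀| = |9| = 9 (distance from z₀ to the singularity z = 7).

c_0 = 1/81, c_1 = 2/729, c_2 = 1/2187, c_3 = 4/59049; R = 9.


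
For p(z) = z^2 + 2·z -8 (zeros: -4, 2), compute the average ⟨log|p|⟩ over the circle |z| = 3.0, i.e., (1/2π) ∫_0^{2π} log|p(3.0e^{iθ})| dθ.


Zeros: -4, 2; r = 3.0.
Inside |z| < r: 2. Outside (|z| ≥ r): -4.
p(0) = -8, so log|p(0)| = log(8) = 2.0794.
Apply Jensen: I(r) = log|p(0)| + Σ_k log(r/|z_k|), summed over zeros inside |z| < r.
  log(r/|z_k|) for z_k = 2: log(3.0/2) = 0.4055
  Outside zeros (-4) contribute nothing to the Jensen sum.
Sum over inside zeros: 0.4055.
I(r) = log|p(0)| + (inside sum) = 2.0794 + 0.4055 = 2.4849.
Note: since some zeros are outside |z| ≤ r, the simplified n·log(r) form does NOT apply — only the inside zeros contribute.

I(r) ≈ 2.4849.


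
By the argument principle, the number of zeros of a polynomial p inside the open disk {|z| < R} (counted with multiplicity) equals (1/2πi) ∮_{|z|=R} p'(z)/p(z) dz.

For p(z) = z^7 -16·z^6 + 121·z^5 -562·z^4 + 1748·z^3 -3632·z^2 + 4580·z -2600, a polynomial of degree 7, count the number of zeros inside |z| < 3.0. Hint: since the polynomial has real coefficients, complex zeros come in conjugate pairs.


The zeros of p are: (3 + 1i), (3 - 1i), (3 + 2i), (3 - 2i), (1 + 3i), (1 - 3i), 2.
Their magnitudes are: 3.162, 3.162, 3.606, 3.606, 3.162, 3.162, 2.
Zeros with |z| < R = 3.0: 2.
Count = 1.
By the argument principle, (1/2πi) ∮_{|z|=R} p'(z)/p(z) dz equals exactly this count.

Number of zeros inside |z| < 3.0: 1.


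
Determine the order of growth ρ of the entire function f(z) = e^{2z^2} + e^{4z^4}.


Each summand is entire of order 2 and 4 respectively (as in the single-exponential case). The order of a sum is at most the max of the orders, so ρ ≤ 4. For the lower bound: on |z|=r choose arg z so that 4z^4 is real positive; then |e^{4z^4}| = e^{4r^4} while |e^{2z^2}| ≤ e^{2r^2} = o(e^{4r^4}). So |f| ≥ e^{4r^4}(1 − o(1)) and ρ ≥ 4. Hence ρ = max(2, 4) = 4.
Therefore ρ = 4.

Order ρ = 4.


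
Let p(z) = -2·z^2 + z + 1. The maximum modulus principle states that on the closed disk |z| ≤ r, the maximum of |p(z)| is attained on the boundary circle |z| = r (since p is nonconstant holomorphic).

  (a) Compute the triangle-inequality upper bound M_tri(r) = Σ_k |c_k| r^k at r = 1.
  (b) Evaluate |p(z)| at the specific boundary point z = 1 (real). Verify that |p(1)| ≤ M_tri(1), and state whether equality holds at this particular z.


Coefficients: c_0 = 1, c_1 = 1, c_2 = -2. Radius r = 1.
Part (a). Triangle bound: M_tri(r) = Σ_k |c_k| r^k
  = |1|·1^0 + |1|·1^1 + |-2|·1^2
  = 1 + 1 + 2 = 4.
This bounds M(r) := max_{|z|=r} |p(z)| from above; equality holds iff all terms c_k z^k can be made to align in phase at a single z on |z|=r.
Part (b). At z = 1 (real, on the circle |z| = r):
  p(1) = (1)·1^0 + (1)·1^1 + (-2)·1^2 = 0.
  |p(1)| = 0.
Check: |p(1)| = 0 ≤ 4 = M_tri(1). ✓ Equality does not hold at z = 1 (the coefficients have mixed signs, so the terms do not all align in phase there).

M_tri(1) = 4; |p(1)| = 0; equality at z=1: no.


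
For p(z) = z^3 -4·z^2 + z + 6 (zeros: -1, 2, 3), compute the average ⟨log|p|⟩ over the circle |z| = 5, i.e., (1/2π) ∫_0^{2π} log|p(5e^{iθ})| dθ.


Zeros: -1, 2, 3; r = 5.
Inside |z| < r: -1, 2, 3. Outside (|z| ≥ r): ∅.
p(0) = 6, so log|p(0)| = log(6) = 1.7918.
Apply Jensen: I(r) = log|p(0)| + Σ_k log(r/|z_k|), summed over zeros inside |z| < r.
  log(r/|z_k|) for z_k = -1: log(5/1) = 1.6094
  log(r/|z_k|) for z_k = 2: log(5/2) = 0.9163
  log(r/|z_k|) for z_k = 3: log(5/3) = 0.5108
Sum over inside zeros: 3.0366.
I(r) = log|p(0)| + (inside sum) = 1.7918 + 3.0366 = 4.8283.
Closed form (all zeros inside, monic): I(r) = n·log(r) = 3·log(5) = 4.8283. ✓

I(r) ≈ 4.8283.


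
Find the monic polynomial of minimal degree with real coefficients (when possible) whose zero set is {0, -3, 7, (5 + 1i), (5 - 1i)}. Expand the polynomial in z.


The polynomial is p(z) = ∏_{α ∈ S} (z − α), where S = {0, -3, 7, (5 + 1i), (5 - 1i)}.
Expanding the product yields: p(z) = z^5 -14·z^4 + 45·z^3 + 106·z^2 -546·z.
Note conjugate pairs combine to real quadratics: (z − (5+1i))(z − (5−1i)) = z² − 10z + 26.
The resulting polynomial has degree 5 and real coefficients as required.

p(z) = z^5 -14·z^4 + 45·z^3 + 106·z^2 -546·z.


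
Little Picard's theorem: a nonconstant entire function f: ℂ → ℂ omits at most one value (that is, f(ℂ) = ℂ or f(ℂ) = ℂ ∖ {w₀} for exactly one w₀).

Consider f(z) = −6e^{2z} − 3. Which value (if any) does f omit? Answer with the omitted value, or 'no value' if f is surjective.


Little Picard bounds the complement of f(ℂ) to at most one point.
e^{2z} is never zero on ℂ, so -6·e^{2z} takes every value in ℂ ∖ {0}. Adding -3 shifts the range to ℂ ∖ {-3}. Thus f omits exactly the value -3.

Omitted value: -3.


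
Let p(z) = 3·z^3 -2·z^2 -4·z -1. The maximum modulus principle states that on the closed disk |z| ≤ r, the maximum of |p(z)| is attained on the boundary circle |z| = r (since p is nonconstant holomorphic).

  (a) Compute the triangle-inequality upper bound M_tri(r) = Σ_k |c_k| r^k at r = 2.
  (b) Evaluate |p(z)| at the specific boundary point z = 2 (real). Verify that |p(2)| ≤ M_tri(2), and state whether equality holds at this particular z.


Coefficients: c_0 = -1, c_1 = -4, c_2 = -2, c_3 = 3. Radius r = 2.
Part (a). Triangle bound: M_tri(r) = Σ_k |c_k| r^k
  = |-1|·2^0 + |-4|·2^1 + |-2|·2^2 + |3|·2^3
  = 1 + 8 + 8 + 24 = 41.
This bounds M(r) := max_{|z|=r} |p(z)| from above; equality holds iff all terms c_k z^k can be made to align in phase at a single z on |z|=r.
Part (b). At z = 2 (real, on the circle |z| = r):
  p(2) = (-1)·2^0 + (-4)·2^1 + (-2)·2^2 + (3)·2^3 = 7.
  |p(2)| = 7.
Check: |p(2)| = 7 ≤ 41 = M_tri(2). ✓ Equality does not hold at z = 2 (the coefficients have mixed signs, so the terms do not all align in phase there).

M_tri(2) = 41; |p(2)| = 7; equality at z=2: no.


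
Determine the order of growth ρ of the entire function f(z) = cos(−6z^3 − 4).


Write cos(w) = (e^{iw} ± e^{−iw})/(2 or 2i), so |cos(w)| ≤ e^{|w|}. With w = −6z^3 − 4, |w| ≤ 6r^3 + 4 on |z|=r, giving M(r) ≤ e^{6r^3 + 4} and ρ ≤ 3. For the lower bound, choose z on |z|=r with -6z^3 purely imaginary of modulus 6r^3; then |cos(−6z^3 − 4)| grows like e^{6r^3}/2, so ρ ≥ 3. Hence ρ = 3.
Therefore ρ = 3.

Order ρ = 3.


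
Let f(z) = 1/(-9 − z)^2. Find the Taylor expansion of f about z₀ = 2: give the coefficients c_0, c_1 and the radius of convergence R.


Let w = z − z₀, so z = z₀ + w.
Then -9 − z = -9 − (z₀ + w) = (-9 − z₀) − w = -11 − w.
f(z) = 1/(-11 − w)^2 = (1/(-11)^2) · (1 − w/(-11))^{−2}.
By the binomial series (1−u)^{−2} = Σ_{n≥0} C(n+1, 1) u^n for |u|<1, with u = w/(-11):
  c_n = C(n+1, 1) / (-11)^(n+2).
  c_0 = 1/(-11)^2 = 1/121.
  c_1 = 2/(-11)^3 = -2/1331.
The series is valid for |w/d| < 1, i.e. |z − z₀| < |d|.
Radius of convergence: R = |-9 − z₀| = |-11| = 11 (distance from z₀ to the singularity z = -9).

c_0 = 1/121, c_1 = -2/1331; R = 11.


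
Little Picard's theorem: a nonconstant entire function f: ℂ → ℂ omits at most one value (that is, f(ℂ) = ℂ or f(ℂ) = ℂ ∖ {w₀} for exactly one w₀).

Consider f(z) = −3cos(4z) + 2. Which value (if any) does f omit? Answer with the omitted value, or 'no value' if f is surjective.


Little Picard bounds the complement of f(ℂ) to at most one point.
cos is entire and surjective onto ℂ: for every w ∈ ℂ, cos(ζ) = w has a solution ζ ∈ ℂ (e.g., via the complex inverse arccos). With ζ = 4z this gives z = ζ/(4). Then -3·cos(4z) takes every value in -3·ℂ = ℂ, and adding 2 is a bijection of ℂ. So f is surjective and omits no value. (Note: only on the real line is cos bounded by [−1, 1].)

Omitted value: no value.


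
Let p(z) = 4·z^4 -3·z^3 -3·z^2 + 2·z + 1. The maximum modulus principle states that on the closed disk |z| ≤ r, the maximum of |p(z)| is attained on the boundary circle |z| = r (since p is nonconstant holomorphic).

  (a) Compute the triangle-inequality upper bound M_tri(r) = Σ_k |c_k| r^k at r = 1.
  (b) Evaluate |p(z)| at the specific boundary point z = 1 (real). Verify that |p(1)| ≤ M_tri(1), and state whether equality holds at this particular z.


Coefficients: c_0 = 1, c_1 = 2, c_2 = -3, c_3 = -3, c_4 = 4. Radius r = 1.
Part (a). Triangle bound: M_tri(r) = Σ_k |c_k| r^k
  = |1|·1^0 + |2|·1^1 + |-3|·1^2 + |-3|·1^3 + |4|·1^4
  = 1 + 2 + 3 + 3 + 4 = 13.
This bounds M(r) := max_{|z|=r} |p(z)| from above; equality holds iff all terms c_k z^k can be made to align in phase at a single z on |z|=r.
Part (b). At z = 1 (real, on the circle |z| = r):
  p(1) = (1)·1^0 + (2)·1^1 + (-3)·1^2 + (-3)·1^3 + (4)·1^4 = 1.
  |p(1)| = 1.
Check: |p(1)| = 1 ≤ 13 = M_tri(1). ✓ Equality does not hold at z = 1 (the coefficients have mixed signs, so the terms do not all align in phase there).

M_tri(1) = 13; |p(1)| = 1; equality at z=1: no.


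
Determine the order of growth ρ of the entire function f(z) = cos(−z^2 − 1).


Write cos(w) = (e^{iw} ± e^{−iw})/(2 or 2i), so |cos(w)| ≤ e^{|w|}. With w = −z^2 − 1, |w| ≤ 1r^2 + 1 on |z|=r, giving M(r) ≤ e^{1r^2 + 1} and ρ ≤ 2. For the lower bound, choose z on |z|=r with -1z^2 purely imaginary of modulus 1r^2; then |cos(−z^2 − 1)| grows like e^{1r^2}/2, so ρ ≥ 2. Hence ρ = 2.
Therefore ρ = 2.

Order ρ = 2.


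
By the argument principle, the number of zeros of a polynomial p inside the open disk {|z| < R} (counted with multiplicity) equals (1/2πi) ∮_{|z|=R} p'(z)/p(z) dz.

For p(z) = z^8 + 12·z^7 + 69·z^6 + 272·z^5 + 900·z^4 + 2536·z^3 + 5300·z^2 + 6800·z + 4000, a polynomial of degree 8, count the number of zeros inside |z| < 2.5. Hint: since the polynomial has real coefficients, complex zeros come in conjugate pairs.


The zeros of p are: (-3 + 1i), (-3 - 1i), (-2 + 1i), (-2 - 1i), (1 + 3i), (1 - 3i), (-2 + 2i), (-2 - 2i).
Their magnitudes are: 3.162, 3.162, 2.236, 2.236, 3.162, 3.162, 2.828, 2.828.
Zeros with |z| < R = 2.5: (-2 + 1i), (-2 - 1i).
Count = 2.
By the argument principle, (1/2πi) ∮_{|z|=R} p'(z)/p(z) dz equals exactly this count.

Number of zeros inside |z| < 2.5: 2.


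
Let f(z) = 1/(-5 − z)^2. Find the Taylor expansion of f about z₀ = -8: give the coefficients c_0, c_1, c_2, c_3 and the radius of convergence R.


Let w = z − z₀, so z = z₀ + w.
Then -5 − z = -5 − (z₀ + w) = (-5 − z₀) − w = 3 − w.
f(z) = 1/(3 − w)^2 = (1/(3)^2) · (1 − w/(3))^{−2}.
By the binomial series (1−u)^{−2} = Σ_{n≥0} C(n+1, 1) u^n for |u|<1, with u = w/(3):
  c_n = C(n+1, 1) / (3)^(n+2).
  c_0 = 1/(3)^2 = 1/9.
  c_1 = 2/(3)^3 = 2/27.
  c_2 = 3/(3)^4 = 1/27.
  c_3 = 4/(3)^5 = 4/243.
The series is valid for |w/d| < 1, i.e. |z − z₀| < |d|.
Radius of convergence: R = |-5 − z₀| = |3| = 3 (distance from z₀ to the singularity z = -5).

c_0 = 1/9, c_1 = 2/27, c_2 = 1/27, c_3 = 4/243; R = 3.


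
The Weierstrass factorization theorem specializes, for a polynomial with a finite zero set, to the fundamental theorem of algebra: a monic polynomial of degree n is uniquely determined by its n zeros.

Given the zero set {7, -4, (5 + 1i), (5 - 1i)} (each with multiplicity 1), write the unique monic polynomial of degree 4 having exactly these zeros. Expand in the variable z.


The polynomial is p(z) = ∏_{α ∈ S} (z − α), where S = {7, -4, (5 + 1i), (5 - 1i)}.
Expanding the product yields: p(z) = z^4 -13·z^3 + 28·z^2 + 202·z -728.
Note conjugate pairs combine to real quadratics: (z − (5+1i))(z − (5−1i)) = z² − 10z + 26.
The resulting polynomial has degree 4 and real coefficients as required.

p(z) = z^4 -13·z^3 + 28·z^2 + 202·z -728.


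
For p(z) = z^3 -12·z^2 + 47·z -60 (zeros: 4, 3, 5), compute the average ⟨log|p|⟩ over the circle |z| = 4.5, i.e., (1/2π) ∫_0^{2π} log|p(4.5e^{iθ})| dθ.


Zeros: 3, 4, 5; r = 4.5.
Inside |z| < r: 3, 4. Outside (|z| ≥ r): 5.
p(0) = -60, so log|p(0)| = log(60) = 4.0943.
Apply Jensen: I(r) = log|p(0)| + Σ_k log(r/|z_k|), summed over zeros inside |z| < r.
  log(r/|z_k|) for z_k = 4: log(4.5/4) = 0.1178
  log(r/|z_k|) for z_k = 3: log(4.5/3) = 0.4055
  Outside zeros (5) contribute nothing to the Jensen sum.
Sum over inside zeros: 0.5232.
I(r) = log|p(0)| + (inside sum) = 4.0943 + 0.5232 = 4.6176.
Note: since some zeros are outside |z| ≤ r, the simplified n·log(r) form does NOT apply — only the inside zeros contribute.

I(r) ≈ 4.6176.


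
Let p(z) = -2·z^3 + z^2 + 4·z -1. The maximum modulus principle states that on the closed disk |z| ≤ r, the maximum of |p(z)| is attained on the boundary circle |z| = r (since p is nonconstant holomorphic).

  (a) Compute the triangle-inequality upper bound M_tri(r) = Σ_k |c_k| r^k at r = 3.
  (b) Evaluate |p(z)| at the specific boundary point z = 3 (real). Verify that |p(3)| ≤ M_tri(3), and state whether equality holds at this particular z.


Coefficients: c_0 = -1, c_1 = 4, c_2 = 1, c_3 = -2. Radius r = 3.
Part (a). Triangle bound: M_tri(r) = Σ_k |c_k| r^k
  = |-1|·3^0 + |4|·3^1 + |1|·3^2 + |-2|·3^3
  = 1 + 12 + 9 + 54 = 76.
This bounds M(r) := max_{|z|=r} |p(z)| from above; equality holds iff all terms c_k z^k can be made to align in phase at a single z on |z|=r.
Part (b). At z = 3 (real, on the circle |z| = r):
  p(3) = (-1)·3^0 + (4)·3^1 + (1)·3^2 + (-2)·3^3 = -34.
  |p(3)| = 34.
Check: |p(3)| = 34 ≤ 76 = M_tri(3). ✓ Equality does not hold at z = 3 (the coefficients have mixed signs, so the terms do not all align in phase there).

M_tri(3) = 76; |p(3)| = 34; equality at z=3: no.


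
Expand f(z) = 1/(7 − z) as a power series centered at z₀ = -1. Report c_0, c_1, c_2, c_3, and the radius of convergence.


Let w = z − z₀, so z = z₀ + w.
Then 7 − z = 7 − (z₀ + w) = (7 − z₀) − w = 8 − w.
f(z) = 1/(8 − w) = (1/(8)) · 1/(1 − w/(8)) = Σ_{n≥0} w^n / (8)^(n+1).
So c_n = 1/(8)^(n+1):
  c_0 = 1/(8)^1 = 1/8.
  c_1 = 1/(8)^2 = 1/64.
  c_2 = 1/(8)^3 = 1/512.
  c_3 = 1/(8)^4 = 1/4096.
The series is valid for |w/d| < 1, i.e. |z − z₀| < |d|.
Radius of convergence: R = |7 − z₀| = |8| = 8 (distance from z₀ to the singularity z = 7).

c_0 = 1/8, c_1 = 1/64, c_2 = 1/512, c_3 = 1/4096; R = 8.


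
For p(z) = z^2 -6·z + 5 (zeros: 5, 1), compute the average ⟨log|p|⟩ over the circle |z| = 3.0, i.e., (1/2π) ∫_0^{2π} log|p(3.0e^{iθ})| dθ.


Zeros: 1, 5; r = 3.0.
Inside |z| < r: 1. Outside (|z| ≥ r): 5.
p(0) = 5, so log|p(0)| = log(5) = 1.6094.
Apply Jensen: I(r) = log|p(0)| + Σ_k log(r/|z_k|), summed over zeros inside |z| < r.
  log(r/|z_k|) for z_k = 1: log(3.0/1) = 1.0986
  Outside zeros (5) contribute nothing to the Jensen sum.
Sum over inside zeros: 1.0986.
I(r) = log|p(0)| + (inside sum) = 1.6094 + 1.0986 = 2.7081.
Note: since some zeros are outside |z| ≤ r, the simplified n·log(r) form does NOT apply — only the inside zeros contribute.

I(r) ≈ 2.7081.


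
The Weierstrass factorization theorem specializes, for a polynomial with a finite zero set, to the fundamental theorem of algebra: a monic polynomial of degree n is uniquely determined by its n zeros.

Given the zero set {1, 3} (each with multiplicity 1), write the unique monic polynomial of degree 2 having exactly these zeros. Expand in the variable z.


The polynomial is p(z) = ∏_{α ∈ S} (z − α), where S = {1, 3}.
Expanding the product yields: p(z) = z^2 -4·z + 3.
The resulting polynomial has degree 2 and real coefficients as required.

p(z) = z^2 -4·z + 3.


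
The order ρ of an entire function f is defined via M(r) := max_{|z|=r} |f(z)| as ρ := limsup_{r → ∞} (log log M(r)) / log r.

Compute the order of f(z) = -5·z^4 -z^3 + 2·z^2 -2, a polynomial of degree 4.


|f(z)| ≤ Σ|c_k|·r^k = O(r^4) as r → ∞. Polynomial growth is O(e^{r^ε}) for every ε > 0 (since r^4/e^{r^ε} → 0), so ρ ≤ ε for all ε > 0, i.e. ρ = 0. Every nonconstant polynomial has order 0.
Therefore ρ = 0.

Order ρ = 0.


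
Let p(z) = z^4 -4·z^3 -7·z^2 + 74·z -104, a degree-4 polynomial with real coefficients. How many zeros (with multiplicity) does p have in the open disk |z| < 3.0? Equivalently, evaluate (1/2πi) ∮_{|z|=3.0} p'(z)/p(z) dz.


The zeros of p are: 2, (3 + 2i), (3 - 2i), -4.
Their magnitudes are: 2, 3.606, 3.606, 4.
Zeros with |z| < R = 3.0: 2.
Count = 1.
By the argument principle, (1/2πi) ∮_{|z|=R} p'(z)/p(z) dz equals exactly this count.

Number of zeros inside |z| < 3.0: 1.


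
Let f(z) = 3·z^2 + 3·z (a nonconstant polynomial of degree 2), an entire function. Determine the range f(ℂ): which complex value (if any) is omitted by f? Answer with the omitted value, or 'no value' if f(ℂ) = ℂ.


Little Picard bounds the complement of f(ℂ) to at most one point.
For every w ∈ ℂ, the equation p(z) − w = 0 is a nonconstant polynomial in z and hence has at least one root by the fundamental theorem of algebra. So p is surjective onto ℂ, omitting no value.

Omitted value: no value.


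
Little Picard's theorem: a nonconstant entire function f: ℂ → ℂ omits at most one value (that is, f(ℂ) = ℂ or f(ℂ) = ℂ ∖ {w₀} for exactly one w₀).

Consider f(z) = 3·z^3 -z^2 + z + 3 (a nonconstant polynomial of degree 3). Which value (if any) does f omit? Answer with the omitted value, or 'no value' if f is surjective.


Little Picard bounds the complement of f(ℂ) to at most one point.
For every w ∈ ℂ, the equation p(z) − w = 0 is a nonconstant polynomial in z and hence has at least one root by the fundamental theorem of algebra. So p is surjective onto ℂ, omitting no value.

Omitted value: no value.


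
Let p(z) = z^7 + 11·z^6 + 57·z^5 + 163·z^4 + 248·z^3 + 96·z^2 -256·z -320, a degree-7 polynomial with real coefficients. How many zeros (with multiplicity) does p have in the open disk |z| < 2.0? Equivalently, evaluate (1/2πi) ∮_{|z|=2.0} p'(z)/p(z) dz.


The zeros of p are: 1, (-2 + 2i), (-2 - 2i), (-2 + 2i), (-2 - 2i), (-2 + 1i), (-2 - 1i).
Their magnitudes are: 1, 2.828, 2.828, 2.828, 2.828, 2.236, 2.236.
Zeros with |z| < R = 2.0: 1.
Count = 1.
By the argument principle, (1/2πi) ∮_{|z|=R} p'(z)/p(z) dz equals exactly this count.

Number of zeros inside |z| < 2.0: 1.


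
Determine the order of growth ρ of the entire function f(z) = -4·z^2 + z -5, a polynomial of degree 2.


|f(z)| ≤ Σ|c_k|·r^k = O(r^2) as r → ∞. Polynomial growth is O(e^{r^ε}) for every ε > 0 (since r^2/e^{r^ε} → 0), so ρ ≤ ε for all ε > 0, i.e. ρ = 0. Every nonconstant polynomial has order 0.
Therefore ρ = 0.

Order ρ = 0.


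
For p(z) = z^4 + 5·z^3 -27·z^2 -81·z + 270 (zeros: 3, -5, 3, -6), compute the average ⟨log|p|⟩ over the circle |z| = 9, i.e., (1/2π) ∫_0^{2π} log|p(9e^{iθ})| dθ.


Zeros: -6, -5, 3, 3; r = 9.
Inside |z| < r: -6, -5, 3, 3. Outside (|z| ≥ r): ∅.
p(0) = 270, so log|p(0)| = log(270) = 5.5984.
Apply Jensen: I(r) = log|p(0)| + Σ_k log(r/|z_k|), summed over zeros inside |z| < r.
  log(r/|z_k|) for z_k = 3: log(9/3) = 1.0986
  log(r/|z_k|) for z_k = -5: log(9/5) = 0.5878
  log(r/|z_k|) for z_k = 3: log(9/3) = 1.0986
  log(r/|z_k|) for z_k = -6: log(9/6) = 0.4055
Sum over inside zeros: 3.1905.
I(r) = log|p(0)| + (inside sum) = 5.5984 + 3.1905 = 8.7889.
Closed form (all zeros inside, monic): I(r) = n·log(r) = 4·log(9) = 8.7889. ✓

I(r) ≈ 8.7889.
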